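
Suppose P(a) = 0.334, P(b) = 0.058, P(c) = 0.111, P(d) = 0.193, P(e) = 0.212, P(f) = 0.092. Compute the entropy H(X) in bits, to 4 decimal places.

2.3679 bits

H = −Σ pᵢ log₂ pᵢ.
−0.334·log₂(0.334) = 0.5284
−0.058·log₂(0.058) = 0.2383
−0.111·log₂(0.111) = 0.3520
−0.193·log₂(0.193) = 0.4581
−0.212·log₂(0.212) = 0.4744
−0.092·log₂(0.092) = 0.3167
Sum ≈ 2.3679 → 2.3679 bits.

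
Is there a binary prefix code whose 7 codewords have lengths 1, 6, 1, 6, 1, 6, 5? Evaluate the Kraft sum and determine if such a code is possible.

1.578125; no

With common denominator 2^6 = 64: Σ 2^(−ℓᵢ) = 32/64 + 1/64 + 32/64 + 1/64 + 32/64 + 1/64 + 2/64 = 101/64 = 1.578125.
Kraft's inequality requires Σ ≤ 1; here Σ = 1.578125 > 1, so no such prefix code exists.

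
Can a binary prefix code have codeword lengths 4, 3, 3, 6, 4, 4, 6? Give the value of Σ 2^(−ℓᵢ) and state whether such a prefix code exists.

0.46875; yes

With common denominator 2^6 = 64: Σ 2^(−ℓᵢ) = 4/64 + 8/64 + 8/64 + 1/64 + 4/64 + 4/64 + 1/64 = 30/64 = 0.46875.
Kraft's inequality requires Σ ≤ 1; here Σ = 0.46875 ≤ 1, so such a prefix code exists.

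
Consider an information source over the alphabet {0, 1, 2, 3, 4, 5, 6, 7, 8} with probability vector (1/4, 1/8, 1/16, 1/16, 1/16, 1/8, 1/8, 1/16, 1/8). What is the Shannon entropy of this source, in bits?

Each probability is a power of 1/2, so log₂(1/p) is an integer.
H = Σ p·log₂(1/p) = 1/4·2 + 1/8·3 + 1/16·4 + 1/16·4 + 1/16·4 + 1/8·3 + 1/8·3 + 1/16·4 + 1/8·3 = 3 bits.

3 bits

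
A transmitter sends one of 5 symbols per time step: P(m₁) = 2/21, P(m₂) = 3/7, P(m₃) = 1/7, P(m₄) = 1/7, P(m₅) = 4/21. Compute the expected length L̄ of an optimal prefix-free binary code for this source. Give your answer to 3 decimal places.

2.143 bits/symbol

Repeatedly combine the two least-probable nodes; the expected code length is the sum of the merged weights.
merge 2/21 + 1/7 → 5/21
merge 1/7 + 4/21 → 1/3
merge 5/21 + 1/3 → 4/7
merge 3/7 + 4/7 → 1
L = 5/21 + 1/3 + 4/7 + 1 = 15/7 ≈ 2.143 bits/symbol.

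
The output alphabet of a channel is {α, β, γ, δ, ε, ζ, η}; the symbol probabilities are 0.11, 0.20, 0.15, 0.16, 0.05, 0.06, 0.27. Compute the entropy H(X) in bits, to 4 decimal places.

H = −Σ pᵢ log₂ pᵢ.
−0.11·log₂(0.11) = 0.3503
−0.20·log₂(0.20) = 0.4644
−0.15·log₂(0.15) = 0.4105
−0.16·log₂(0.16) = 0.4230
−0.05·log₂(0.05) = 0.2161
−0.06·log₂(0.06) = 0.2435
−0.27·log₂(0.27) = 0.5100
Sum ≈ 2.6179 → 2.6179 bits.

2.6179 bits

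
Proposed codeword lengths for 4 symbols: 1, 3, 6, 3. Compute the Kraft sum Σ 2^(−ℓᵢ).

With common denominator 2^6 = 64: Σ 2^(−ℓᵢ) = 32/64 + 8/64 + 1/64 + 8/64 = 49/64 = 0.765625.

0.765625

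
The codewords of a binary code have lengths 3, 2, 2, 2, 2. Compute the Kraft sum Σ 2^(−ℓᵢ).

1.125

With common denominator 2^3 = 8: Σ 2^(−ℓᵢ) = 1/8 + 2/8 + 2/8 + 2/8 + 2/8 = 9/8 = 1.125.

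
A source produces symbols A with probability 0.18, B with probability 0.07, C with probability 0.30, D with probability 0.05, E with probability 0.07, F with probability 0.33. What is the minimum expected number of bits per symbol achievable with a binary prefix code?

Repeatedly combine the two least-probable nodes; the expected code length is the sum of the merged weights.
merge 1/20 + 7/100 → 3/25
merge 7/100 + 3/25 → 19/100
merge 9/50 + 19/100 → 37/100
merge 3/10 + 33/100 → 63/100
merge 37/100 + 63/100 → 1
L = 3/25 + 19/100 + 37/100 + 63/100 + 1 = 231/100 = 2.31 bits/symbol.

2.31 bits/symbol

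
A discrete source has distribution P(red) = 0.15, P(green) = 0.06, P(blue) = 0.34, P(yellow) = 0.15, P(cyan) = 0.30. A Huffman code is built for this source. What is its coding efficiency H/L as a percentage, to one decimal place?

95.7%

Entropy H = −Σ p log₂ p ≈ 2.1149 bits.
Huffman merges: 3/50+3/20→21/100; 3/20+21/100→9/25; 3/10+17/50→16/25; 9/25+16/25→1. L = 221/100 ≈ 2.2100.
Efficiency = H/L = 2.1149/2.2100 = 95.7%.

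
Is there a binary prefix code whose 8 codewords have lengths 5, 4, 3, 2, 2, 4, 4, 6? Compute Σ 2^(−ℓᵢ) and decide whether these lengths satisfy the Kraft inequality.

With common denominator 2^6 = 64: Σ 2^(−ℓᵢ) = 2/64 + 4/64 + 8/64 + 16/64 + 16/64 + 4/64 + 4/64 + 1/64 = 55/64 = 0.859375.
Kraft's inequality requires Σ ≤ 1; here Σ = 0.859375 ≤ 1, so such a prefix code exists.

0.859375; yes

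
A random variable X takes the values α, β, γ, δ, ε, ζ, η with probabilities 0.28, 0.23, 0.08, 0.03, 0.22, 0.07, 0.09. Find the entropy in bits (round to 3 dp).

H = −Σ pᵢ log₂ pᵢ.
−0.28·log₂(0.28) = 0.5142
−0.23·log₂(0.23) = 0.4877
−0.08·log₂(0.08) = 0.2915
−0.03·log₂(0.03) = 0.1518
−0.22·log₂(0.22) = 0.4806
−0.07·log₂(0.07) = 0.2686
−0.09·log₂(0.09) = 0.3127
Sum ≈ 2.5069 → 2.507 bits.

2.507 bits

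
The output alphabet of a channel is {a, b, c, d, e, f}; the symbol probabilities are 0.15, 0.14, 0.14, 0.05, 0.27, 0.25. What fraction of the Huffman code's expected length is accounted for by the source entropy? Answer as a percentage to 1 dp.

Entropy H = −Σ p log₂ p ≈ 2.4309 bits.
Huffman merges: 1/20+7/50→19/100; 7/50+3/20→29/100; 19/100+1/4→11/25; 27/100+29/100→14/25; 11/25+14/25→1. L = 62/25 ≈ 2.4800.
Efficiency = H/L = 2.4309/2.4800 = 98.0%.

98.0%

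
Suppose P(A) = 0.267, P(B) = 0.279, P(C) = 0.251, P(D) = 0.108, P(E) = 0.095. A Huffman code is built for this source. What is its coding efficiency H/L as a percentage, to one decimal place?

99.5%

Entropy H = −Σ p log₂ p ≈ 2.1924 bits.
Huffman merges: 19/200+27/250→203/1000; 203/1000+251/1000→227/500; 267/1000+279/1000→273/500; 227/500+273/500→1. L = 2203/1000 ≈ 2.2030.
Efficiency = H/L = 2.1924/2.2030 = 99.5%.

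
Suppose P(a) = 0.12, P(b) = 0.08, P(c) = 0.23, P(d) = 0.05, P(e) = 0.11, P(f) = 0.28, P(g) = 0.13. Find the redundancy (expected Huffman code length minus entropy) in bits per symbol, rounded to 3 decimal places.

Entropy H = −Σ p log₂ p ≈ 2.6095 bits.
Huffman merges: 1/20+2/25→13/100; 11/100+3/25→23/100; 13/100+13/100→13/50; 23/100+23/100→23/50; 13/50+7/25→27/50; 23/50+27/50→1. L = 131/50 ≈ 2.6200.
L − H = 2.6200 − 2.6095 = 0.011 bits.

0.011 bits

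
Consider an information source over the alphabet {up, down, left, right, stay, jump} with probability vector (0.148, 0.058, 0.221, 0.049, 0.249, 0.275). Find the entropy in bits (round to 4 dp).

H = −Σ pᵢ log₂ pᵢ.
−0.148·log₂(0.148) = 0.4079
−0.058·log₂(0.058) = 0.2383
−0.221·log₂(0.221) = 0.4813
−0.049·log₂(0.049) = 0.2132
−0.249·log₂(0.249) = 0.4994
−0.275·log₂(0.275) = 0.5122
Sum ≈ 2.3523 → 2.3523 bits.

2.3523 bits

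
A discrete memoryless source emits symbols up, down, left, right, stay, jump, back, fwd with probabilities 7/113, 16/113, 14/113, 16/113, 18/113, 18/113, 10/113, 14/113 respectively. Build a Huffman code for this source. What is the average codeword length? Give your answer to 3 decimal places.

2.991 bits/symbol

Repeatedly combine the two least-probable nodes; the expected code length is the sum of the merged weights.
merge 7/113 + 10/113 → 17/113
merge 14/113 + 14/113 → 28/113
merge 16/113 + 16/113 → 32/113
merge 17/113 + 18/113 → 35/113
merge 18/113 + 28/113 → 46/113
merge 32/113 + 35/113 → 67/113
merge 46/113 + 67/113 → 1
L = 17/113 + 28/113 + 32/113 + 35/113 + 46/113 + 67/113 + 1 = 338/113 ≈ 2.991 bits/symbol.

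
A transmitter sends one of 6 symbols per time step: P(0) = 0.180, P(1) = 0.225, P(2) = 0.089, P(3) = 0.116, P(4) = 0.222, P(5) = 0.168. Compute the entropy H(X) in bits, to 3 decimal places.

H = −Σ pᵢ log₂ pᵢ.
−0.180·log₂(0.180) = 0.4453
−0.225·log₂(0.225) = 0.4842
−0.089·log₂(0.089) = 0.3106
−0.116·log₂(0.116) = 0.3605
−0.222·log₂(0.222) = 0.4820
−0.168·log₂(0.168) = 0.4323
Sum ≈ 2.5150 → 2.515 bits.

2.515 bits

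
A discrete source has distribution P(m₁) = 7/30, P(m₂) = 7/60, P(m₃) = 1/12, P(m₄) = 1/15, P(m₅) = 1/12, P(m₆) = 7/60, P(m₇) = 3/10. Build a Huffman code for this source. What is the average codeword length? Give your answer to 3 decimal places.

2.617 bits/symbol

Repeatedly combine the two least-probable nodes; the expected code length is the sum of the merged weights.
merge 1/15 + 1/12 → 3/20
merge 1/12 + 7/60 → 1/5
merge 7/60 + 3/20 → 4/15
merge 1/5 + 7/30 → 13/30
merge 4/15 + 3/10 → 17/30
merge 13/30 + 17/30 → 1
L = 3/20 + 1/5 + 4/15 + 13/30 + 17/30 + 1 = 157/60 ≈ 2.617 bits/symbol.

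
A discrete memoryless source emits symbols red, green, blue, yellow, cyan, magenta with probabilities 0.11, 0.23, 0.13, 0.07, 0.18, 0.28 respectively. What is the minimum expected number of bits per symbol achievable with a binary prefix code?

2.49 bits/symbol

Repeatedly combine the two least-probable nodes; the expected code length is the sum of the merged weights.
merge 7/100 + 11/100 → 9/50
merge 13/100 + 9/50 → 31/100
merge 9/50 + 23/100 → 41/100
merge 7/25 + 31/100 → 59/100
merge 41/100 + 59/100 → 1
L = 9/50 + 31/100 + 41/100 + 59/100 + 1 = 249/100 = 2.49 bits/symbol.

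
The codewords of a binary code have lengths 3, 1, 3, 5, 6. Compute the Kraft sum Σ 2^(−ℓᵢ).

With common denominator 2^6 = 64: Σ 2^(−ℓᵢ) = 8/64 + 32/64 + 8/64 + 2/64 + 1/64 = 51/64 = 0.796875.

0.796875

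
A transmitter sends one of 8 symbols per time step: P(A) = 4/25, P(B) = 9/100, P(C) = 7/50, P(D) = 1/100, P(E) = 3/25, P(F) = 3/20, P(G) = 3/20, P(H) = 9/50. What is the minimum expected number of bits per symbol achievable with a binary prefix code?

Repeatedly combine the two least-probable nodes; the expected code length is the sum of the merged weights.
merge 1/100 + 9/100 → 1/10
merge 1/10 + 3/25 → 11/50
merge 7/50 + 3/20 → 29/100
merge 3/20 + 4/25 → 31/100
merge 9/50 + 11/50 → 2/5
merge 29/100 + 31/100 → 3/5
merge 2/5 + 3/5 → 1
L = 1/10 + 11/50 + 29/100 + 31/100 + 2/5 + 3/5 + 1 = 73/25 = 2.92 bits/symbol.

2.92 bits/symbol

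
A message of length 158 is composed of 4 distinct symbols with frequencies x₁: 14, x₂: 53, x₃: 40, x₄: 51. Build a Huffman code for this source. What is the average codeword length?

2 bits/symbol

Probabilities are the counts divided by 158.
Repeatedly combine the two least-probable nodes; the expected code length is the sum of the merged weights.
merge 7/79 + 20/79 → 27/79
merge 51/158 + 53/158 → 52/79
merge 27/79 + 52/79 → 1
L = 27/79 + 52/79 + 1 = 2 bits/symbol.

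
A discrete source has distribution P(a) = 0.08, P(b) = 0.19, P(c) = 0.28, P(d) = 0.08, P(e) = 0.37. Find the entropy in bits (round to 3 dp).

2.083 bits

H = −Σ pᵢ log₂ pᵢ.
−0.08·log₂(0.08) = 0.2915
−0.19·log₂(0.19) = 0.4552
−0.28·log₂(0.28) = 0.5142
−0.08·log₂(0.08) = 0.2915
−0.37·log₂(0.37) = 0.5307
Sum ≈ 2.0832 → 2.083 bits.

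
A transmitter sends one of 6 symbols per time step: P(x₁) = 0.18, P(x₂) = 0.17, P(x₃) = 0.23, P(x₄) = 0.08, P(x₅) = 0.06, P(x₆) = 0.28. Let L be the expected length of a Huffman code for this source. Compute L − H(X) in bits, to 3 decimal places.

Entropy H = −Σ p log₂ p ≈ 2.4168 bits.
Huffman merges: 3/50+2/25→7/50; 7/50+17/100→31/100; 9/50+23/100→41/100; 7/25+31/100→59/100; 41/100+59/100→1. L = 49/20 ≈ 2.4500.
L − H = 2.4500 − 2.4168 = 0.033 bits.

0.033 bits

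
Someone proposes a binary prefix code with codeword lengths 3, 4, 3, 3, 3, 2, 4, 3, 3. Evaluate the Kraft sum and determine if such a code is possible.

With common denominator 2^4 = 16: Σ 2^(−ℓᵢ) = 2/16 + 1/16 + 2/16 + 2/16 + 2/16 + 4/16 + 1/16 + 2/16 + 2/16 = 18/16 = 1.125.
Kraft's inequality requires Σ ≤ 1; here Σ = 1.125 > 1, so no such prefix code exists.

1.125; no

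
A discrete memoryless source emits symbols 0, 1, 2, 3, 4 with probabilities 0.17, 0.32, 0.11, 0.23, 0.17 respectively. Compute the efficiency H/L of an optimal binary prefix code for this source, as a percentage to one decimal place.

97.9%

Entropy H = −Σ p log₂ p ≈ 2.2332 bits.
Huffman merges: 11/100+17/100→7/25; 17/100+23/100→2/5; 7/25+8/25→3/5; 2/5+3/5→1. L = 57/25 ≈ 2.2800.
Efficiency = H/L = 2.2332/2.2800 = 97.9%.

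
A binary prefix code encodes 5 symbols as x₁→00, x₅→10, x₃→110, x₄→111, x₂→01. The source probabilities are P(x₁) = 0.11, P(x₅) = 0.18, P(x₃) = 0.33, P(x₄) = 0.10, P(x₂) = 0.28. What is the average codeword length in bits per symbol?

L̄ = Σ pᵢ·ℓᵢ = 0.11·2 + 0.18·2 + 0.33·3 + 0.10·3 + 0.28·2 = 2.43 bits/symbol.

2.43 bits/symbol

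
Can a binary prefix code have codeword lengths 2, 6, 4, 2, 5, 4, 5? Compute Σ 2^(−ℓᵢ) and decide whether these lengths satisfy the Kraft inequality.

With common denominator 2^6 = 64: Σ 2^(−ℓᵢ) = 16/64 + 1/64 + 4/64 + 16/64 + 2/64 + 4/64 + 2/64 = 45/64 = 0.703125.
Kraft's inequality requires Σ ≤ 1; here Σ = 0.703125 ≤ 1, so such a prefix code exists.

0.703125; yes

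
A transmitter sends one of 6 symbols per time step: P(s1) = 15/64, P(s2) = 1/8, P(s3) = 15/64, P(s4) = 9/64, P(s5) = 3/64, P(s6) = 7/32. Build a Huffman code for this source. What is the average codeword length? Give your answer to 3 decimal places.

2.484 bits/symbol

Repeatedly combine the two least-probable nodes; the expected code length is the sum of the merged weights.
merge 3/64 + 1/8 → 11/64
merge 9/64 + 11/64 → 5/16
merge 7/32 + 15/64 → 29/64
merge 15/64 + 5/16 → 35/64
merge 29/64 + 35/64 → 1
L = 11/64 + 5/16 + 29/64 + 35/64 + 1 = 159/64 ≈ 2.484 bits/symbol.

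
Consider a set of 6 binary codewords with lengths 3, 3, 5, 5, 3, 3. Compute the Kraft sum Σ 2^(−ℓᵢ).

With common denominator 2^5 = 32: Σ 2^(−ℓᵢ) = 4/32 + 4/32 + 1/32 + 1/32 + 4/32 + 4/32 = 18/32 = 0.5625.

0.5625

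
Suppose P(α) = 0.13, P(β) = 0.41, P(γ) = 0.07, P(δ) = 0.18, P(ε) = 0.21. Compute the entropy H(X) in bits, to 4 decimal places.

2.0967 bits

H = −Σ pᵢ log₂ pᵢ.
−0.13·log₂(0.13) = 0.3826
−0.41·log₂(0.41) = 0.5274
−0.07·log₂(0.07) = 0.2686
−0.18·log₂(0.18) = 0.4453
−0.21·log₂(0.21) = 0.4728
Sum ≈ 2.0967 → 2.0967 bits.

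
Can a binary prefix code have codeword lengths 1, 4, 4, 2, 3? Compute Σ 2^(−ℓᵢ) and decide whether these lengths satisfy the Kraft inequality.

With common denominator 2^4 = 16: Σ 2^(−ℓᵢ) = 8/16 + 1/16 + 1/16 + 4/16 + 2/16 = 16/16 = 1.
Kraft's inequality requires Σ ≤ 1; here Σ = 1 ≤ 1, so such a prefix code exists.

1; yes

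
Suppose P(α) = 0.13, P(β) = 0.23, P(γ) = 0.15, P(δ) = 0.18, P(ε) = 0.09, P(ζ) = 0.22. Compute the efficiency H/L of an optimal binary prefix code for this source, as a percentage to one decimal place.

Entropy H = −Σ p log₂ p ≈ 2.5194 bits.
Huffman merges: 9/100+13/100→11/50; 3/20+9/50→33/100; 11/50+11/50→11/25; 23/100+33/100→14/25; 11/25+14/25→1. L = 51/20 ≈ 2.5500.
Efficiency = H/L = 2.5194/2.5500 = 98.8%.

98.8%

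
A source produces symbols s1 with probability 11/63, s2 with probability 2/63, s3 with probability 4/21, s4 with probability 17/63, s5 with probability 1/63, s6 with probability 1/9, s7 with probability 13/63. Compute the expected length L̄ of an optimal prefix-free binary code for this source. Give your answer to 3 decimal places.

2.540 bits/symbol

Repeatedly combine the two least-probable nodes; the expected code length is the sum of the merged weights.
merge 1/63 + 2/63 → 1/21
merge 1/21 + 1/9 → 10/63
merge 10/63 + 11/63 → 1/3
merge 4/21 + 13/63 → 25/63
merge 17/63 + 1/3 → 38/63
merge 25/63 + 38/63 → 1
L = 1/21 + 10/63 + 1/3 + 25/63 + 38/63 + 1 = 160/63 ≈ 2.540 bits/symbol.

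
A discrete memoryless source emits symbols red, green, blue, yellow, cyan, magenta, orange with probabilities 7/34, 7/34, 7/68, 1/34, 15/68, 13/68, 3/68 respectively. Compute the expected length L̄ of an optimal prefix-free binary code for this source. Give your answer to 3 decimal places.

Repeatedly combine the two least-probable nodes; the expected code length is the sum of the merged weights.
merge 1/34 + 3/68 → 5/68
merge 5/68 + 7/68 → 3/17
merge 3/17 + 13/68 → 25/68
merge 7/34 + 7/34 → 7/17
merge 15/68 + 25/68 → 10/17
merge 7/17 + 10/17 → 1
L = 5/68 + 3/17 + 25/68 + 7/17 + 10/17 + 1 = 89/34 ≈ 2.618 bits/symbol.

2.618 bits/symbol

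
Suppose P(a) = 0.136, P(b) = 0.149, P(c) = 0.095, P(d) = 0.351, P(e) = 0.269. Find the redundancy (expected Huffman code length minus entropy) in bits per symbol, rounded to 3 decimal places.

Entropy H = −Σ p log₂ p ≈ 2.1631 bits.
Huffman merges: 19/200+17/125→231/1000; 149/1000+231/1000→19/50; 269/1000+351/1000→31/50; 19/50+31/50→1. L = 2231/1000 ≈ 2.2310.
L − H = 2.2310 − 2.1631 = 0.068 bits.

0.068 bits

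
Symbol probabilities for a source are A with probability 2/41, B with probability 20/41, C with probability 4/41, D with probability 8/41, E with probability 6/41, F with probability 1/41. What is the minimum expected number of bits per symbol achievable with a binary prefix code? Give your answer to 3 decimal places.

2.073 bits/symbol

Repeatedly combine the two least-probable nodes; the expected code length is the sum of the merged weights.
merge 1/41 + 2/41 → 3/41
merge 3/41 + 4/41 → 7/41
merge 6/41 + 7/41 → 13/41
merge 8/41 + 13/41 → 21/41
merge 20/41 + 21/41 → 1
L = 3/41 + 7/41 + 13/41 + 21/41 + 1 = 85/41 ≈ 2.073 bits/symbol.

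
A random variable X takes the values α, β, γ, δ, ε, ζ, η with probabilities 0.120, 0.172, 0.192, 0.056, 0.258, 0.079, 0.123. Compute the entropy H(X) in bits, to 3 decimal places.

H = −Σ pᵢ log₂ pᵢ.
−0.120·log₂(0.120) = 0.3671
−0.172·log₂(0.172) = 0.4368
−0.192·log₂(0.192) = 0.4571
−0.056·log₂(0.056) = 0.2329
−0.258·log₂(0.258) = 0.5043
−0.079·log₂(0.079) = 0.2893
−0.123·log₂(0.123) = 0.3719
Sum ≈ 2.6593 → 2.659 bits.

2.659 bits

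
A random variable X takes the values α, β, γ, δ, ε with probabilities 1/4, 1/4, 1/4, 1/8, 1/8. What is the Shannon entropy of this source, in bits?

2.25 bits

Each probability is a power of 1/2, so log₂(1/p) is an integer.
H = Σ p·log₂(1/p) = 1/4·2 + 1/4·2 + 1/4·2 + 1/8·3 + 1/8·3 = 2.25 bits.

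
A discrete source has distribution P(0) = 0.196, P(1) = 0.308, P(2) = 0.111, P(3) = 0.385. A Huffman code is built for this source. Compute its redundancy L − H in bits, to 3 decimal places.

0.056 bits

Entropy H = −Σ p log₂ p ≈ 1.8663 bits.
Huffman merges: 111/1000+49/250→307/1000; 307/1000+77/250→123/200; 77/200+123/200→1. L = 961/500 ≈ 1.9220.
L − H = 1.9220 − 1.8663 = 0.056 bits.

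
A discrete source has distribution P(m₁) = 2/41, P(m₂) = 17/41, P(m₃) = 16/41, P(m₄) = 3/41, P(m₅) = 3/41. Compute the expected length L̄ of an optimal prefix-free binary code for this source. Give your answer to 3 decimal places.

Repeatedly combine the two least-probable nodes; the expected code length is the sum of the merged weights.
merge 2/41 + 3/41 → 5/41
merge 3/41 + 5/41 → 8/41
merge 8/41 + 16/41 → 24/41
merge 17/41 + 24/41 → 1
L = 5/41 + 8/41 + 24/41 + 1 = 78/41 ≈ 1.902 bits/symbol.

1.902 bits/symbol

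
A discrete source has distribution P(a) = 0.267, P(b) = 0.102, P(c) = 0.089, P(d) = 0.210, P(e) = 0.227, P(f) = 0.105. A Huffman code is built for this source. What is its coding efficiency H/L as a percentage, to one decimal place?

98.7%

Entropy H = −Σ p log₂ p ≈ 2.4550 bits.
Huffman merges: 89/1000+51/500→191/1000; 21/200+191/1000→37/125; 21/100+227/1000→437/1000; 267/1000+37/125→563/1000; 437/1000+563/1000→1. L = 2487/1000 ≈ 2.4870.
Efficiency = H/L = 2.4550/2.4870 = 98.7%.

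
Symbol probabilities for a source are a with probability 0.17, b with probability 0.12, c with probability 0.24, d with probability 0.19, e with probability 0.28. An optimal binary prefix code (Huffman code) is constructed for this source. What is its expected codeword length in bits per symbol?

Repeatedly combine the two least-probable nodes; the expected code length is the sum of the merged weights.
merge 3/25 + 17/100 → 29/100
merge 19/100 + 6/25 → 43/100
merge 7/25 + 29/100 → 57/100
merge 43/100 + 57/100 → 1
L = 29/100 + 43/100 + 57/100 + 1 = 229/100 = 2.29 bits/symbol.

2.29 bits/symbol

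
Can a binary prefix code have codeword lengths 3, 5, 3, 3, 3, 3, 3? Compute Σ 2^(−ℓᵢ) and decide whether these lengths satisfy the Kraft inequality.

0.78125; yes

With common denominator 2^5 = 32: Σ 2^(−ℓᵢ) = 4/32 + 1/32 + 4/32 + 4/32 + 4/32 + 4/32 + 4/32 = 25/32 = 0.78125.
Kraft's inequality requires Σ ≤ 1; here Σ = 0.78125 ≤ 1, so such a prefix code exists.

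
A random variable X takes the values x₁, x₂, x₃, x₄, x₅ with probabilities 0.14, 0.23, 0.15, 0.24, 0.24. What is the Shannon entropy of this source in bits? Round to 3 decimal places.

2.284 bits

H = −Σ pᵢ log₂ pᵢ.
−0.14·log₂(0.14) = 0.3971
−0.23·log₂(0.23) = 0.4877
−0.15·log₂(0.15) = 0.4105
−0.24·log₂(0.24) = 0.4941
−0.24·log₂(0.24) = 0.4941
Sum ≈ 2.2836 → 2.284 bits.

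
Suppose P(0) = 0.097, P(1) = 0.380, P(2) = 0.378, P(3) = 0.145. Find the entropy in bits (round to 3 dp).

1.791 bits

H = −Σ pᵢ log₂ pᵢ.
−0.097·log₂(0.097) = 0.3265
−0.380·log₂(0.380) = 0.5305
−0.378·log₂(0.378) = 0.5305
−0.145·log₂(0.145) = 0.4040
Sum ≈ 1.7914 → 1.791 bits.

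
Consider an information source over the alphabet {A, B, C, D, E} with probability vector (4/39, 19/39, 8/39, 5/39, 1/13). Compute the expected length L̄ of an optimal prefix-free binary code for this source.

Repeatedly combine the two least-probable nodes; the expected code length is the sum of the merged weights.
merge 1/13 + 4/39 → 7/39
merge 5/39 + 7/39 → 4/13
merge 8/39 + 4/13 → 20/39
merge 19/39 + 20/39 → 1
L = 7/39 + 4/13 + 20/39 + 1 = 2 bits/symbol.

2 bits/symbol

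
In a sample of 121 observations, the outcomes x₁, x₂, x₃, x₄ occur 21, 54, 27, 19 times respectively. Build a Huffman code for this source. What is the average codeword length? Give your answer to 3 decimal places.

Probabilities are the counts divided by 121.
Repeatedly combine the two least-probable nodes; the expected code length is the sum of the merged weights.
merge 19/121 + 21/121 → 40/121
merge 27/121 + 40/121 → 67/121
merge 54/121 + 67/121 → 1
L = 40/121 + 67/121 + 1 = 228/121 ≈ 1.884 bits/symbol.

1.884 bits/symbol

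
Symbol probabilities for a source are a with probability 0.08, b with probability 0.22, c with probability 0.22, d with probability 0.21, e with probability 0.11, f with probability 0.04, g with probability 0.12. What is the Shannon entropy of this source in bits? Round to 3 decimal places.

2.629 bits

H = −Σ pᵢ log₂ pᵢ.
−0.08·log₂(0.08) = 0.2915
−0.22·log₂(0.22) = 0.4806
−0.22·log₂(0.22) = 0.4806
−0.21·log₂(0.21) = 0.4728
−0.11·log₂(0.11) = 0.3503
−0.04·log₂(0.04) = 0.1858
−0.12·log₂(0.12) = 0.3671
Sum ≈ 2.6286 → 2.629 bits.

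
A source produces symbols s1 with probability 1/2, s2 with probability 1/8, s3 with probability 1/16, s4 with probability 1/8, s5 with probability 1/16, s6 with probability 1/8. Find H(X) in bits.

2.125 bits

Each probability is a power of 1/2, so log₂(1/p) is an integer.
H = Σ p·log₂(1/p) = 1/2·1 + 1/8·3 + 1/16·4 + 1/8·3 + 1/16·4 + 1/8·3 = 2.125 bits.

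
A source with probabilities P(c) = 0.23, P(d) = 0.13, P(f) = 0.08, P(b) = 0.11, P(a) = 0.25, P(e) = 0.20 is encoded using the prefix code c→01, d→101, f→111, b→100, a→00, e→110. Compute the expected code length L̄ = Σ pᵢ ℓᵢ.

L̄ = Σ pᵢ·ℓᵢ = 0.23·2 + 0.13·3 + 0.08·3 + 0.11·3 + 0.25·2 + 0.20·3 = 2.52 bits/symbol.

2.52 bits/symbol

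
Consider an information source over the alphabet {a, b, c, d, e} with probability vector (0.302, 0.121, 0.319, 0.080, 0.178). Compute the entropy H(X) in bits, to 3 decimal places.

2.151 bits

H = −Σ pᵢ log₂ pᵢ.
−0.302·log₂(0.302) = 0.5217
−0.121·log₂(0.121) = 0.3687
−0.319·log₂(0.319) = 0.5258
−0.080·log₂(0.080) = 0.2915
−0.178·log₂(0.178) = 0.4432
Sum ≈ 2.1509 → 2.151 bits.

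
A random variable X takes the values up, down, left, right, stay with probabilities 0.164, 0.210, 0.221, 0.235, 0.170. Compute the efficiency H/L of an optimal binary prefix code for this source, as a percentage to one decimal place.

98.9%

Entropy H = −Σ p log₂ p ≈ 2.3074 bits.
Huffman merges: 41/250+17/100→167/500; 21/100+221/1000→431/1000; 47/200+167/500→569/1000; 431/1000+569/1000→1. L = 1167/500 ≈ 2.3340.
Efficiency = H/L = 2.3074/2.3340 = 98.9%.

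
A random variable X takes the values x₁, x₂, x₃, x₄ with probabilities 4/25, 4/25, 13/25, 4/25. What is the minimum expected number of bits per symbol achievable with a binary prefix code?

Repeatedly combine the two least-probable nodes; the expected code length is the sum of the merged weights.
merge 4/25 + 4/25 → 8/25
merge 4/25 + 8/25 → 12/25
merge 12/25 + 13/25 → 1
L = 8/25 + 12/25 + 1 = 9/5 = 1.8 bits/symbol.

1.8 bits/symbol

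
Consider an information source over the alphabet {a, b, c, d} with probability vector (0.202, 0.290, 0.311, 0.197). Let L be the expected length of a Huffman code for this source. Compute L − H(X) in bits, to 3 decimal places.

Entropy H = −Σ p log₂ p ≈ 1.9698 bits.
Huffman merges: 197/1000+101/500→399/1000; 29/100+311/1000→601/1000; 399/1000+601/1000→1. L = 2 ≈ 2.0000.
L − H = 2.0000 − 1.9698 = 0.030 bits.

0.030 bits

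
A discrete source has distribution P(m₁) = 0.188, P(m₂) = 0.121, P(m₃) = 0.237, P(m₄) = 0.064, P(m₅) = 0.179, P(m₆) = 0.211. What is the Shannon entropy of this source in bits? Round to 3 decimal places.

2.486 bits

H = −Σ pᵢ log₂ pᵢ.
−0.188·log₂(0.188) = 0.4533
−0.121·log₂(0.121) = 0.3687
−0.237·log₂(0.237) = 0.4923
−0.064·log₂(0.064) = 0.2538
−0.179·log₂(0.179) = 0.4443
−0.211·log₂(0.211) = 0.4736
Sum ≈ 2.4860 → 2.486 bits.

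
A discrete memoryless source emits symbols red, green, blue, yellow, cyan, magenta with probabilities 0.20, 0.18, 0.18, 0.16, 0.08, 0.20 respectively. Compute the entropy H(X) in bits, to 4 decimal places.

H = −Σ pᵢ log₂ pᵢ.
−0.20·log₂(0.20) = 0.4644
−0.18·log₂(0.18) = 0.4453
−0.18·log₂(0.18) = 0.4453
−0.16·log₂(0.16) = 0.4230
−0.08·log₂(0.08) = 0.2915
−0.20·log₂(0.20) = 0.4644
Sum ≈ 2.5339 → 2.5339 bits.

2.5339 bits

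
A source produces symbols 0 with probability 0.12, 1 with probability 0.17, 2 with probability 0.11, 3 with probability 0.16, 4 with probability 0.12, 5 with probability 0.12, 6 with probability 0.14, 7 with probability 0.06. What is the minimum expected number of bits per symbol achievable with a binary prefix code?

Repeatedly combine the two least-probable nodes; the expected code length is the sum of the merged weights.
merge 3/50 + 11/100 → 17/100
merge 3/25 + 3/25 → 6/25
merge 3/25 + 7/50 → 13/50
merge 4/25 + 17/100 → 33/100
merge 17/100 + 6/25 → 41/100
merge 13/50 + 33/100 → 59/100
merge 41/100 + 59/100 → 1
L = 17/100 + 6/25 + 13/50 + 33/100 + 41/100 + 59/100 + 1 = 3 bits/symbol.

3 bits/symbol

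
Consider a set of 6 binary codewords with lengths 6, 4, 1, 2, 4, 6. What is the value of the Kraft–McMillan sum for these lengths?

With common denominator 2^6 = 64: Σ 2^(−ℓᵢ) = 1/64 + 4/64 + 32/64 + 16/64 + 4/64 + 1/64 = 58/64 = 0.90625.

0.90625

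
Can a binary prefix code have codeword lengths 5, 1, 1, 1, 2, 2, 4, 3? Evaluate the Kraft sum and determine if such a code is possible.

2.21875; no

With common denominator 2^5 = 32: Σ 2^(−ℓᵢ) = 1/32 + 16/32 + 16/32 + 16/32 + 8/32 + 8/32 + 2/32 + 4/32 = 71/32 = 2.21875.
Kraft's inequality requires Σ ≤ 1; here Σ = 2.21875 > 1, so no such prefix code exists.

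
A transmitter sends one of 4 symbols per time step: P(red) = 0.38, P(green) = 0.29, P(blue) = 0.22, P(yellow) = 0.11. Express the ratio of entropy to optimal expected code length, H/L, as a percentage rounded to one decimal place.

96.4%

Entropy H = −Σ p log₂ p ≈ 1.8792 bits.
Huffman merges: 11/100+11/50→33/100; 29/100+33/100→31/50; 19/50+31/50→1. L = 39/20 ≈ 1.9500.
Efficiency = H/L = 1.8792/1.9500 = 96.4%.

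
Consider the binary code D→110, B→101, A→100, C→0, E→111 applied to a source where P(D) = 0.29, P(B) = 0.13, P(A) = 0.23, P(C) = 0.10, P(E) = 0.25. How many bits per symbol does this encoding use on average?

L̄ = Σ pᵢ·ℓᵢ = 0.29·3 + 0.13·3 + 0.23·3 + 0.10·1 + 0.25·3 = 2.8 bits/symbol.

2.8 bits/symbol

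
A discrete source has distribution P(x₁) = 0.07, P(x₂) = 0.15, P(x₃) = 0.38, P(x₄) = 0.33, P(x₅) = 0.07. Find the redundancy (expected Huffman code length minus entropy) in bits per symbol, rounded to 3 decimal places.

0.044 bits

Entropy H = −Σ p log₂ p ≈ 2.0059 bits.
Huffman merges: 7/100+7/100→7/50; 7/50+3/20→29/100; 29/100+33/100→31/50; 19/50+31/50→1. L = 41/20 ≈ 2.0500.
L − H = 2.0500 − 2.0059 = 0.044 bits.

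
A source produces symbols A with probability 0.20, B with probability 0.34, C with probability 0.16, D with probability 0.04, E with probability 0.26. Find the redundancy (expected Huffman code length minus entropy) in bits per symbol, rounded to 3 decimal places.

0.092 bits

Entropy H = −Σ p log₂ p ≈ 2.1076 bits.
Huffman merges: 1/25+4/25→1/5; 1/5+1/5→2/5; 13/50+17/50→3/5; 2/5+3/5→1. L = 11/5 ≈ 2.2000.
L − H = 2.2000 − 2.1076 = 0.092 bits.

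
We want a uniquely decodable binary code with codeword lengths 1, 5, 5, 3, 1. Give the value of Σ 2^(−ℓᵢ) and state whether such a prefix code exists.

1.1875; no

With common denominator 2^5 = 32: Σ 2^(−ℓᵢ) = 16/32 + 1/32 + 1/32 + 4/32 + 16/32 = 38/32 = 1.1875.
Kraft's inequality requires Σ ≤ 1; here Σ = 1.1875 > 1, so no such prefix code exists.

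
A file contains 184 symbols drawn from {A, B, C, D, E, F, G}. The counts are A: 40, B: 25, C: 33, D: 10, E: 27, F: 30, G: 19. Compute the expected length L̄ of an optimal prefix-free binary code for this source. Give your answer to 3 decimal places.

2.761 bits/symbol

Probabilities are the counts divided by 184.
Repeatedly combine the two least-probable nodes; the expected code length is the sum of the merged weights.
merge 5/92 + 19/184 → 29/184
merge 25/184 + 27/184 → 13/46
merge 29/184 + 15/92 → 59/184
merge 33/184 + 5/23 → 73/184
merge 13/46 + 59/184 → 111/184
merge 73/184 + 111/184 → 1
L = 29/184 + 13/46 + 59/184 + 73/184 + 111/184 + 1 = 127/46 ≈ 2.761 bits/symbol.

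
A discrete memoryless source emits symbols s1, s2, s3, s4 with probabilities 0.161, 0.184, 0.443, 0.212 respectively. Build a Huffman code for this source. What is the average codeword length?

Repeatedly combine the two least-probable nodes; the expected code length is the sum of the merged weights.
merge 161/1000 + 23/125 → 69/200
merge 53/250 + 69/200 → 557/1000
merge 443/1000 + 557/1000 → 1
L = 69/200 + 557/1000 + 1 = 951/500 = 1.902 bits/symbol.

1.902 bits/symbol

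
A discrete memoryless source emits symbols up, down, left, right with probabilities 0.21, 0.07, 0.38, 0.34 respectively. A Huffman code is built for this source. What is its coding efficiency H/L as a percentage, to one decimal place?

Entropy H = −Σ p log₂ p ≈ 1.8010 bits.
Huffman merges: 7/100+21/100→7/25; 7/25+17/50→31/50; 19/50+31/50→1. L = 19/10 ≈ 1.9000.
Efficiency = H/L = 1.8010/1.9000 = 94.8%.

94.8%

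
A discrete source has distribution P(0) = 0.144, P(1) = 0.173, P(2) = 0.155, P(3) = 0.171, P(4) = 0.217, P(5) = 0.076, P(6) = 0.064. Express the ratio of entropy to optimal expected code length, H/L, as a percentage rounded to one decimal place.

98.5%

Entropy H = −Σ p log₂ p ≈ 2.7078 bits.
Huffman merges: 8/125+19/250→7/50; 7/50+18/125→71/250; 31/200+171/1000→163/500; 173/1000+217/1000→39/100; 71/250+163/500→61/100; 39/100+61/100→1. L = 11/4 ≈ 2.7500.
Efficiency = H/L = 2.7078/2.7500 = 98.5%.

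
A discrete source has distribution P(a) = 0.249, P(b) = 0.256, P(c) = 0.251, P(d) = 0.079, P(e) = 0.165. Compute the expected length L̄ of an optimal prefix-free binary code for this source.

Repeatedly combine the two least-probable nodes; the expected code length is the sum of the merged weights.
merge 79/1000 + 33/200 → 61/250
merge 61/250 + 249/1000 → 493/1000
merge 251/1000 + 32/125 → 507/1000
merge 493/1000 + 507/1000 → 1
L = 61/250 + 493/1000 + 507/1000 + 1 = 561/250 = 2.244 bits/symbol.

2.244 bits/symbol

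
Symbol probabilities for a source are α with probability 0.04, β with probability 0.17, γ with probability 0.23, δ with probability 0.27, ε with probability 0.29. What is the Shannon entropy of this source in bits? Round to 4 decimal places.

2.1359 bits

H = −Σ pᵢ log₂ pᵢ.
−0.04·log₂(0.04) = 0.1858
−0.17·log₂(0.17) = 0.4346
−0.23·log₂(0.23) = 0.4877
−0.27·log₂(0.27) = 0.5100
−0.29·log₂(0.29) = 0.5179
Sum ≈ 2.1359 → 2.1359 bits.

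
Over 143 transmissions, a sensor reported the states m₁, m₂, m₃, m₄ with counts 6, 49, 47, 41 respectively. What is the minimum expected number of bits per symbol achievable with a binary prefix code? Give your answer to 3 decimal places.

1.986 bits/symbol

Probabilities are the counts divided by 143.
Repeatedly combine the two least-probable nodes; the expected code length is the sum of the merged weights.
merge 6/143 + 41/143 → 47/143
merge 47/143 + 47/143 → 94/143
merge 49/143 + 94/143 → 1
L = 47/143 + 94/143 + 1 = 284/143 ≈ 1.986 bits/symbol.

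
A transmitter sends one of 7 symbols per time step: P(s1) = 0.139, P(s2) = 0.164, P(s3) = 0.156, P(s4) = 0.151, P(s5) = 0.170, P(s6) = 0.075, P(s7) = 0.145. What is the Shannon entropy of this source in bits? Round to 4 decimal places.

H = −Σ pᵢ log₂ pᵢ.
−0.139·log₂(0.139) = 0.3957
−0.164·log₂(0.164) = 0.4278
−0.156·log₂(0.156) = 0.4181
−0.151·log₂(0.151) = 0.4118
−0.170·log₂(0.170) = 0.4346
−0.075·log₂(0.075) = 0.2803
−0.145·log₂(0.145) = 0.4040
Sum ≈ 2.7722 → 2.7722 bits.

2.7722 bits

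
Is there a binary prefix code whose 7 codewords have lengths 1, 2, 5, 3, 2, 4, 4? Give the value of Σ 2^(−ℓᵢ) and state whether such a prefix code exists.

1.28125; no

With common denominator 2^5 = 32: Σ 2^(−ℓᵢ) = 16/32 + 8/32 + 1/32 + 4/32 + 8/32 + 2/32 + 2/32 = 41/32 = 1.28125.
Kraft's inequality requires Σ ≤ 1; here Σ = 1.28125 > 1, so no such prefix code exists.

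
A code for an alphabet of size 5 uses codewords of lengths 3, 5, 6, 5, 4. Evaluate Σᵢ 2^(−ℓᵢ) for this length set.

0.265625

With common denominator 2^6 = 64: Σ 2^(−ℓᵢ) = 8/64 + 2/64 + 1/64 + 2/64 + 4/64 = 17/64 = 0.265625.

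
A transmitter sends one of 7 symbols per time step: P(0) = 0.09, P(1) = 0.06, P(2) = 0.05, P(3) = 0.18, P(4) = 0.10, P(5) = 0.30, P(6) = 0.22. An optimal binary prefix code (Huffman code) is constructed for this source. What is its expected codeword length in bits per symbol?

Repeatedly combine the two least-probable nodes; the expected code length is the sum of the merged weights.
merge 1/20 + 3/50 → 11/100
merge 9/100 + 1/10 → 19/100
merge 11/100 + 9/50 → 29/100
merge 19/100 + 11/50 → 41/100
merge 29/100 + 3/10 → 59/100
merge 41/100 + 59/100 → 1
L = 11/100 + 19/100 + 29/100 + 41/100 + 59/100 + 1 = 259/100 = 2.59 bits/symbol.

2.59 bits/symbol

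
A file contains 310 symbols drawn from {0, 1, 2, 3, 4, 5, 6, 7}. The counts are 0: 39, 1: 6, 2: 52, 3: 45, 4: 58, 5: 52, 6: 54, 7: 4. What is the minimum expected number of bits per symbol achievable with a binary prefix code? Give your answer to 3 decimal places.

Probabilities are the counts divided by 310.
Repeatedly combine the two least-probable nodes; the expected code length is the sum of the merged weights.
merge 2/155 + 3/155 → 1/31
merge 1/31 + 39/310 → 49/310
merge 9/62 + 49/310 → 47/155
merge 26/155 + 26/155 → 52/155
merge 27/155 + 29/155 → 56/155
merge 47/155 + 52/155 → 99/155
merge 56/155 + 99/155 → 1
L = 1/31 + 49/310 + 47/155 + 52/155 + 56/155 + 99/155 + 1 = 877/310 ≈ 2.829 bits/symbol.

2.829 bits/symbol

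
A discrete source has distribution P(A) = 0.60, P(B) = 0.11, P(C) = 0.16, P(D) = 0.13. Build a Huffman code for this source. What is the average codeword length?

1.64 bits/symbol

Repeatedly combine the two least-probable nodes; the expected code length is the sum of the merged weights.
merge 11/100 + 13/100 → 6/25
merge 4/25 + 6/25 → 2/5
merge 2/5 + 3/5 → 1
L = 6/25 + 2/5 + 1 = 41/25 = 1.64 bits/symbol.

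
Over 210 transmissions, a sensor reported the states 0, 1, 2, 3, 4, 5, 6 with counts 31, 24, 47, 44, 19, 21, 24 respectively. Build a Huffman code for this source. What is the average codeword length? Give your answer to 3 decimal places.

2.757 bits/symbol

Probabilities are the counts divided by 210.
Repeatedly combine the two least-probable nodes; the expected code length is the sum of the merged weights.
merge 19/210 + 1/10 → 4/21
merge 4/35 + 4/35 → 8/35
merge 31/210 + 4/21 → 71/210
merge 22/105 + 47/210 → 13/30
merge 8/35 + 71/210 → 17/30
merge 13/30 + 17/30 → 1
L = 4/21 + 8/35 + 71/210 + 13/30 + 17/30 + 1 = 193/70 ≈ 2.757 bits/symbol.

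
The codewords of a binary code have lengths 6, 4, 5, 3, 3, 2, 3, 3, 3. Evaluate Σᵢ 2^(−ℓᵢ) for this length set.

0.984375

With common denominator 2^6 = 64: Σ 2^(−ℓᵢ) = 1/64 + 4/64 + 2/64 + 8/64 + 8/64 + 16/64 + 8/64 + 8/64 + 8/64 = 63/64 = 0.984375.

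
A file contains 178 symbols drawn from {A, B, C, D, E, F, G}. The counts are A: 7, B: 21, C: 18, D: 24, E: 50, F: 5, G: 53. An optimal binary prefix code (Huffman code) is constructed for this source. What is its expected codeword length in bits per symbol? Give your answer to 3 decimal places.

Probabilities are the counts divided by 178.
Repeatedly combine the two least-probable nodes; the expected code length is the sum of the merged weights.
merge 5/178 + 7/178 → 6/89
merge 6/89 + 9/89 → 15/89
merge 21/178 + 12/89 → 45/178
merge 15/89 + 45/178 → 75/178
merge 25/89 + 53/178 → 103/178
merge 75/178 + 103/178 → 1
L = 6/89 + 15/89 + 45/178 + 75/178 + 103/178 + 1 = 443/178 ≈ 2.489 bits/symbol.

2.489 bits/symbol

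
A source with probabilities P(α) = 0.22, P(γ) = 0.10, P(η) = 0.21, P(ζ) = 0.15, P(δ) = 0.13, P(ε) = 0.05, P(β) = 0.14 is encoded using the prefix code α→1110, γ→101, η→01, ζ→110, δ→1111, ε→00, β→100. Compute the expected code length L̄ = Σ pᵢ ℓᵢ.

L̄ = Σ pᵢ·ℓᵢ = 0.22·4 + 0.10·3 + 0.21·2 + 0.15·3 + 0.13·4 + 0.05·2 + 0.14·3 = 3.09 bits/symbol.

3.09 bits/symbol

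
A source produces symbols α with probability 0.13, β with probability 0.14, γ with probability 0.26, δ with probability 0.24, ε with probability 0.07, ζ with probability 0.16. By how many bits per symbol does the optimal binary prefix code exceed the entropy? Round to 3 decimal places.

Entropy H = −Σ p log₂ p ≈ 2.4707 bits.
Huffman merges: 7/100+13/100→1/5; 7/50+4/25→3/10; 1/5+6/25→11/25; 13/50+3/10→14/25; 11/25+14/25→1. L = 5/2 ≈ 2.5000.
L − H = 2.5000 − 2.4707 = 0.029 bits.

0.029 bits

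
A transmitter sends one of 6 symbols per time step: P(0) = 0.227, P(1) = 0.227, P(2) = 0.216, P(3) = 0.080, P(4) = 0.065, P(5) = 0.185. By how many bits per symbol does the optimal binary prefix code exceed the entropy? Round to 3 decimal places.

Entropy H = −Σ p log₂ p ≈ 2.4470 bits.
Huffman merges: 13/200+2/25→29/200; 29/200+37/200→33/100; 27/125+227/1000→443/1000; 227/1000+33/100→557/1000; 443/1000+557/1000→1. L = 99/40 ≈ 2.4750.
L − H = 2.4750 − 2.4470 = 0.028 bits.

0.028 bits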